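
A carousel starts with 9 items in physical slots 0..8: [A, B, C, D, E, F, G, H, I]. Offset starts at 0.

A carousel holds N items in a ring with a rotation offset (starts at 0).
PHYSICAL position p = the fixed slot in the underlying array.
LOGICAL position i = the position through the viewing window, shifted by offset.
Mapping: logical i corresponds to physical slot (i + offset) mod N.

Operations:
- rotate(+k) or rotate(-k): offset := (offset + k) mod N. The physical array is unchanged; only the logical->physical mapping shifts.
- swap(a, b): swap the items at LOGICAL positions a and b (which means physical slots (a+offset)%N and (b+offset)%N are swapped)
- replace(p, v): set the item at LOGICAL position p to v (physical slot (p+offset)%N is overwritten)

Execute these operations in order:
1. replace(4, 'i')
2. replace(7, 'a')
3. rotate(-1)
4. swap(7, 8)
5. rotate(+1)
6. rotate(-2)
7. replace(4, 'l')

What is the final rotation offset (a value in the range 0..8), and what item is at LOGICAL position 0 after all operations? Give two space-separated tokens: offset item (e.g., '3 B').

Answer: 7 G

Derivation:
After op 1 (replace(4, 'i')): offset=0, physical=[A,B,C,D,i,F,G,H,I], logical=[A,B,C,D,i,F,G,H,I]
After op 2 (replace(7, 'a')): offset=0, physical=[A,B,C,D,i,F,G,a,I], logical=[A,B,C,D,i,F,G,a,I]
After op 3 (rotate(-1)): offset=8, physical=[A,B,C,D,i,F,G,a,I], logical=[I,A,B,C,D,i,F,G,a]
After op 4 (swap(7, 8)): offset=8, physical=[A,B,C,D,i,F,a,G,I], logical=[I,A,B,C,D,i,F,a,G]
After op 5 (rotate(+1)): offset=0, physical=[A,B,C,D,i,F,a,G,I], logical=[A,B,C,D,i,F,a,G,I]
After op 6 (rotate(-2)): offset=7, physical=[A,B,C,D,i,F,a,G,I], logical=[G,I,A,B,C,D,i,F,a]
After op 7 (replace(4, 'l')): offset=7, physical=[A,B,l,D,i,F,a,G,I], logical=[G,I,A,B,l,D,i,F,a]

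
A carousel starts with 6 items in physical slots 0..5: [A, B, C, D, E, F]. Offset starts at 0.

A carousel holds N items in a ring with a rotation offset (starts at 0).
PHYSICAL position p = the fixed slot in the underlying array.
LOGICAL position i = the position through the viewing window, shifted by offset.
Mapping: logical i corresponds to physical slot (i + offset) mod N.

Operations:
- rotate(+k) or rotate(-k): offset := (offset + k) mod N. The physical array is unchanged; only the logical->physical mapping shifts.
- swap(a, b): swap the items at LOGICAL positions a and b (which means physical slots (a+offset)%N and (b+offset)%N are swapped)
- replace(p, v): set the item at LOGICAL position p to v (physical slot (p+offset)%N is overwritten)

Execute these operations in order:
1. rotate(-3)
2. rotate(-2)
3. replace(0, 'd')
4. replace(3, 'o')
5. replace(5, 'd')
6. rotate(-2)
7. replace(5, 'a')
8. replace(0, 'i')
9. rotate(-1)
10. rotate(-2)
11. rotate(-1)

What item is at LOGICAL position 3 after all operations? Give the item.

After op 1 (rotate(-3)): offset=3, physical=[A,B,C,D,E,F], logical=[D,E,F,A,B,C]
After op 2 (rotate(-2)): offset=1, physical=[A,B,C,D,E,F], logical=[B,C,D,E,F,A]
After op 3 (replace(0, 'd')): offset=1, physical=[A,d,C,D,E,F], logical=[d,C,D,E,F,A]
After op 4 (replace(3, 'o')): offset=1, physical=[A,d,C,D,o,F], logical=[d,C,D,o,F,A]
After op 5 (replace(5, 'd')): offset=1, physical=[d,d,C,D,o,F], logical=[d,C,D,o,F,d]
After op 6 (rotate(-2)): offset=5, physical=[d,d,C,D,o,F], logical=[F,d,d,C,D,o]
After op 7 (replace(5, 'a')): offset=5, physical=[d,d,C,D,a,F], logical=[F,d,d,C,D,a]
After op 8 (replace(0, 'i')): offset=5, physical=[d,d,C,D,a,i], logical=[i,d,d,C,D,a]
After op 9 (rotate(-1)): offset=4, physical=[d,d,C,D,a,i], logical=[a,i,d,d,C,D]
After op 10 (rotate(-2)): offset=2, physical=[d,d,C,D,a,i], logical=[C,D,a,i,d,d]
After op 11 (rotate(-1)): offset=1, physical=[d,d,C,D,a,i], logical=[d,C,D,a,i,d]

Answer: a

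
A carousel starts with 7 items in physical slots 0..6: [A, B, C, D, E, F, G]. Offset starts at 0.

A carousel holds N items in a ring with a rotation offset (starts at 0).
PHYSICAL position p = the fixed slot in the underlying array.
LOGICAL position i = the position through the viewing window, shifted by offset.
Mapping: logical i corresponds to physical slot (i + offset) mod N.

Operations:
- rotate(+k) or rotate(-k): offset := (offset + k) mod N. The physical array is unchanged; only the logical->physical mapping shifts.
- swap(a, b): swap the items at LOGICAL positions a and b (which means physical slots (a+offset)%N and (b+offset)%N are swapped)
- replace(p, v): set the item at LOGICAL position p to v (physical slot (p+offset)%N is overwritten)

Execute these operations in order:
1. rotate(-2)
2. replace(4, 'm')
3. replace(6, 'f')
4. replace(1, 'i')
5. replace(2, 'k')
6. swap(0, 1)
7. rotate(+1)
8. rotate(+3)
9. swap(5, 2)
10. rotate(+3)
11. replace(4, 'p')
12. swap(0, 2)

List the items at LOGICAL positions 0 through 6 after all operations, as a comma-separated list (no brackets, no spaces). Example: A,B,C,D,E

Answer: f,F,i,B,p,D,k

Derivation:
After op 1 (rotate(-2)): offset=5, physical=[A,B,C,D,E,F,G], logical=[F,G,A,B,C,D,E]
After op 2 (replace(4, 'm')): offset=5, physical=[A,B,m,D,E,F,G], logical=[F,G,A,B,m,D,E]
After op 3 (replace(6, 'f')): offset=5, physical=[A,B,m,D,f,F,G], logical=[F,G,A,B,m,D,f]
After op 4 (replace(1, 'i')): offset=5, physical=[A,B,m,D,f,F,i], logical=[F,i,A,B,m,D,f]
After op 5 (replace(2, 'k')): offset=5, physical=[k,B,m,D,f,F,i], logical=[F,i,k,B,m,D,f]
After op 6 (swap(0, 1)): offset=5, physical=[k,B,m,D,f,i,F], logical=[i,F,k,B,m,D,f]
After op 7 (rotate(+1)): offset=6, physical=[k,B,m,D,f,i,F], logical=[F,k,B,m,D,f,i]
After op 8 (rotate(+3)): offset=2, physical=[k,B,m,D,f,i,F], logical=[m,D,f,i,F,k,B]
After op 9 (swap(5, 2)): offset=2, physical=[f,B,m,D,k,i,F], logical=[m,D,k,i,F,f,B]
After op 10 (rotate(+3)): offset=5, physical=[f,B,m,D,k,i,F], logical=[i,F,f,B,m,D,k]
After op 11 (replace(4, 'p')): offset=5, physical=[f,B,p,D,k,i,F], logical=[i,F,f,B,p,D,k]
After op 12 (swap(0, 2)): offset=5, physical=[i,B,p,D,k,f,F], logical=[f,F,i,B,p,D,k]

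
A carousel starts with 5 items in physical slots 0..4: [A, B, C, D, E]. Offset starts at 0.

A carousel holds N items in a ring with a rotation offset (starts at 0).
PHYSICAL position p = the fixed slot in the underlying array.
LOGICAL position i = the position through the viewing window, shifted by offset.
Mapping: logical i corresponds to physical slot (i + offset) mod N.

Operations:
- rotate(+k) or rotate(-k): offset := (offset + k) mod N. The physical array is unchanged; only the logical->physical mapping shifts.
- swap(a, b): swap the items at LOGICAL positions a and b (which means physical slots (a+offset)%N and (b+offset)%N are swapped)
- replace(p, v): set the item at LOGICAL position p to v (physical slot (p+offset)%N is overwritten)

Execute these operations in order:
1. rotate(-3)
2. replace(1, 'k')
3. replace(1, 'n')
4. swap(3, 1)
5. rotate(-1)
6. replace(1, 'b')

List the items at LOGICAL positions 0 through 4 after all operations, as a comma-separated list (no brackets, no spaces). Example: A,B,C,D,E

After op 1 (rotate(-3)): offset=2, physical=[A,B,C,D,E], logical=[C,D,E,A,B]
After op 2 (replace(1, 'k')): offset=2, physical=[A,B,C,k,E], logical=[C,k,E,A,B]
After op 3 (replace(1, 'n')): offset=2, physical=[A,B,C,n,E], logical=[C,n,E,A,B]
After op 4 (swap(3, 1)): offset=2, physical=[n,B,C,A,E], logical=[C,A,E,n,B]
After op 5 (rotate(-1)): offset=1, physical=[n,B,C,A,E], logical=[B,C,A,E,n]
After op 6 (replace(1, 'b')): offset=1, physical=[n,B,b,A,E], logical=[B,b,A,E,n]

Answer: B,b,A,E,n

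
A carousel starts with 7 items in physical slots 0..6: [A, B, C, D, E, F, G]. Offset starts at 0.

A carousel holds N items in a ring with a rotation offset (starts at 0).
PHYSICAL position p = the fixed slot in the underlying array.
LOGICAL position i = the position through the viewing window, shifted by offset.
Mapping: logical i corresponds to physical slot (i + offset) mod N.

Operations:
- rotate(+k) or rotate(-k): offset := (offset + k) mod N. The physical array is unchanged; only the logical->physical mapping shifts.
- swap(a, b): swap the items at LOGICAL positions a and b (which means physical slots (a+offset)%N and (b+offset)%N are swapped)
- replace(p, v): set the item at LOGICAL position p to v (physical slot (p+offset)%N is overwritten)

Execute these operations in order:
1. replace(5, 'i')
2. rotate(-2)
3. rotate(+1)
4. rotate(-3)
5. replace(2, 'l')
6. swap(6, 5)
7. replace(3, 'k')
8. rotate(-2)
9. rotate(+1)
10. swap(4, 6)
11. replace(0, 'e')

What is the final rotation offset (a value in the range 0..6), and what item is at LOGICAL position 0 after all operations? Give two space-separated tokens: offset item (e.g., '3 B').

After op 1 (replace(5, 'i')): offset=0, physical=[A,B,C,D,E,i,G], logical=[A,B,C,D,E,i,G]
After op 2 (rotate(-2)): offset=5, physical=[A,B,C,D,E,i,G], logical=[i,G,A,B,C,D,E]
After op 3 (rotate(+1)): offset=6, physical=[A,B,C,D,E,i,G], logical=[G,A,B,C,D,E,i]
After op 4 (rotate(-3)): offset=3, physical=[A,B,C,D,E,i,G], logical=[D,E,i,G,A,B,C]
After op 5 (replace(2, 'l')): offset=3, physical=[A,B,C,D,E,l,G], logical=[D,E,l,G,A,B,C]
After op 6 (swap(6, 5)): offset=3, physical=[A,C,B,D,E,l,G], logical=[D,E,l,G,A,C,B]
After op 7 (replace(3, 'k')): offset=3, physical=[A,C,B,D,E,l,k], logical=[D,E,l,k,A,C,B]
After op 8 (rotate(-2)): offset=1, physical=[A,C,B,D,E,l,k], logical=[C,B,D,E,l,k,A]
After op 9 (rotate(+1)): offset=2, physical=[A,C,B,D,E,l,k], logical=[B,D,E,l,k,A,C]
After op 10 (swap(4, 6)): offset=2, physical=[A,k,B,D,E,l,C], logical=[B,D,E,l,C,A,k]
After op 11 (replace(0, 'e')): offset=2, physical=[A,k,e,D,E,l,C], logical=[e,D,E,l,C,A,k]

Answer: 2 e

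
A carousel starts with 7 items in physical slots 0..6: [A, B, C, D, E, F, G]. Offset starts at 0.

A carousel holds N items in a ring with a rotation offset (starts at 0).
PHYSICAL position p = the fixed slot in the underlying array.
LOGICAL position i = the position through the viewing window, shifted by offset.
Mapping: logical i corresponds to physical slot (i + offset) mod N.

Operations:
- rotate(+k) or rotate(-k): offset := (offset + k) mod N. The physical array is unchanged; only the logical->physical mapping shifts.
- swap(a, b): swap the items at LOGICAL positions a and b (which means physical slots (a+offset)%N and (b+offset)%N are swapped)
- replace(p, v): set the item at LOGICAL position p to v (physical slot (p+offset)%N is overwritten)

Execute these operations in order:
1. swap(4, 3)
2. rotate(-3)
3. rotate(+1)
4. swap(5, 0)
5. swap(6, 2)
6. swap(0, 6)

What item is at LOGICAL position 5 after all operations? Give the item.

Answer: F

Derivation:
After op 1 (swap(4, 3)): offset=0, physical=[A,B,C,E,D,F,G], logical=[A,B,C,E,D,F,G]
After op 2 (rotate(-3)): offset=4, physical=[A,B,C,E,D,F,G], logical=[D,F,G,A,B,C,E]
After op 3 (rotate(+1)): offset=5, physical=[A,B,C,E,D,F,G], logical=[F,G,A,B,C,E,D]
After op 4 (swap(5, 0)): offset=5, physical=[A,B,C,F,D,E,G], logical=[E,G,A,B,C,F,D]
After op 5 (swap(6, 2)): offset=5, physical=[D,B,C,F,A,E,G], logical=[E,G,D,B,C,F,A]
After op 6 (swap(0, 6)): offset=5, physical=[D,B,C,F,E,A,G], logical=[A,G,D,B,C,F,E]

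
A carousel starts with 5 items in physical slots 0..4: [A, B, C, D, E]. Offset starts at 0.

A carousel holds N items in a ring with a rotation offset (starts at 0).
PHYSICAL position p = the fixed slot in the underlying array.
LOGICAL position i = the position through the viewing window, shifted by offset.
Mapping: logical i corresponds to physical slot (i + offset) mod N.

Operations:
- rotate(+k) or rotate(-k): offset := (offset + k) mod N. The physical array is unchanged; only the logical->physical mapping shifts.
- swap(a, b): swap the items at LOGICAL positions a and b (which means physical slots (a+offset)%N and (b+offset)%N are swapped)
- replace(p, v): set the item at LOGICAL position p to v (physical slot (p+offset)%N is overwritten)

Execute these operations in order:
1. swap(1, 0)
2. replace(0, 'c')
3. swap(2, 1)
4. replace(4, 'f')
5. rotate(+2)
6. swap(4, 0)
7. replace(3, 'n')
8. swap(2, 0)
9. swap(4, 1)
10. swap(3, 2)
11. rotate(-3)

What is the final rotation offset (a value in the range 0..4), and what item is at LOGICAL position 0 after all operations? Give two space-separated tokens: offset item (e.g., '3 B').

Answer: 4 n

Derivation:
After op 1 (swap(1, 0)): offset=0, physical=[B,A,C,D,E], logical=[B,A,C,D,E]
After op 2 (replace(0, 'c')): offset=0, physical=[c,A,C,D,E], logical=[c,A,C,D,E]
After op 3 (swap(2, 1)): offset=0, physical=[c,C,A,D,E], logical=[c,C,A,D,E]
After op 4 (replace(4, 'f')): offset=0, physical=[c,C,A,D,f], logical=[c,C,A,D,f]
After op 5 (rotate(+2)): offset=2, physical=[c,C,A,D,f], logical=[A,D,f,c,C]
After op 6 (swap(4, 0)): offset=2, physical=[c,A,C,D,f], logical=[C,D,f,c,A]
After op 7 (replace(3, 'n')): offset=2, physical=[n,A,C,D,f], logical=[C,D,f,n,A]
After op 8 (swap(2, 0)): offset=2, physical=[n,A,f,D,C], logical=[f,D,C,n,A]
After op 9 (swap(4, 1)): offset=2, physical=[n,D,f,A,C], logical=[f,A,C,n,D]
After op 10 (swap(3, 2)): offset=2, physical=[C,D,f,A,n], logical=[f,A,n,C,D]
After op 11 (rotate(-3)): offset=4, physical=[C,D,f,A,n], logical=[n,C,D,f,A]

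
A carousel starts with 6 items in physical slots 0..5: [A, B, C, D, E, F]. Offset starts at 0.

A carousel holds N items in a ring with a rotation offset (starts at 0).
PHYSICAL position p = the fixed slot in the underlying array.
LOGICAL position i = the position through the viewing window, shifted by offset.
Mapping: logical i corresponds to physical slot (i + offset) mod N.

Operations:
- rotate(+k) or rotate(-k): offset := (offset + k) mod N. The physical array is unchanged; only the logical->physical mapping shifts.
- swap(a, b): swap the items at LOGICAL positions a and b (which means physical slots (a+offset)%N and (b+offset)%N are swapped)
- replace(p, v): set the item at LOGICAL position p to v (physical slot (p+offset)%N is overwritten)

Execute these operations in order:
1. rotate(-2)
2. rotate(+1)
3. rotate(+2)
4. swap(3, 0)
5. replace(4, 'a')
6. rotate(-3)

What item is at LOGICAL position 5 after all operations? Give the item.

Answer: D

Derivation:
After op 1 (rotate(-2)): offset=4, physical=[A,B,C,D,E,F], logical=[E,F,A,B,C,D]
After op 2 (rotate(+1)): offset=5, physical=[A,B,C,D,E,F], logical=[F,A,B,C,D,E]
After op 3 (rotate(+2)): offset=1, physical=[A,B,C,D,E,F], logical=[B,C,D,E,F,A]
After op 4 (swap(3, 0)): offset=1, physical=[A,E,C,D,B,F], logical=[E,C,D,B,F,A]
After op 5 (replace(4, 'a')): offset=1, physical=[A,E,C,D,B,a], logical=[E,C,D,B,a,A]
After op 6 (rotate(-3)): offset=4, physical=[A,E,C,D,B,a], logical=[B,a,A,E,C,D]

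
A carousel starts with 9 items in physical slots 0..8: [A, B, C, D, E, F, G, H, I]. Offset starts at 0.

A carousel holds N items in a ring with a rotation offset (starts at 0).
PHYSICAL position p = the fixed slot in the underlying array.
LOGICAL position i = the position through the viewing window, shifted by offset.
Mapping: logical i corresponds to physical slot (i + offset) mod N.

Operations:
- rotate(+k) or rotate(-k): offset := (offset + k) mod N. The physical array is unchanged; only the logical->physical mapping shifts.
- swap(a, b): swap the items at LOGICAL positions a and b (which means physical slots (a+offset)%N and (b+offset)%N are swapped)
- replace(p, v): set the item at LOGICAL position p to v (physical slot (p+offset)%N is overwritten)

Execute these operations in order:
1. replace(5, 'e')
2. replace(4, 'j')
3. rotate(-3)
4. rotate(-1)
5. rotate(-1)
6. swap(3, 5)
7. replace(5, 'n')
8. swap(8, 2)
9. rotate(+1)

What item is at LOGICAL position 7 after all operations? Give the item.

Answer: G

Derivation:
After op 1 (replace(5, 'e')): offset=0, physical=[A,B,C,D,E,e,G,H,I], logical=[A,B,C,D,E,e,G,H,I]
After op 2 (replace(4, 'j')): offset=0, physical=[A,B,C,D,j,e,G,H,I], logical=[A,B,C,D,j,e,G,H,I]
After op 3 (rotate(-3)): offset=6, physical=[A,B,C,D,j,e,G,H,I], logical=[G,H,I,A,B,C,D,j,e]
After op 4 (rotate(-1)): offset=5, physical=[A,B,C,D,j,e,G,H,I], logical=[e,G,H,I,A,B,C,D,j]
After op 5 (rotate(-1)): offset=4, physical=[A,B,C,D,j,e,G,H,I], logical=[j,e,G,H,I,A,B,C,D]
After op 6 (swap(3, 5)): offset=4, physical=[H,B,C,D,j,e,G,A,I], logical=[j,e,G,A,I,H,B,C,D]
After op 7 (replace(5, 'n')): offset=4, physical=[n,B,C,D,j,e,G,A,I], logical=[j,e,G,A,I,n,B,C,D]
After op 8 (swap(8, 2)): offset=4, physical=[n,B,C,G,j,e,D,A,I], logical=[j,e,D,A,I,n,B,C,G]
After op 9 (rotate(+1)): offset=5, physical=[n,B,C,G,j,e,D,A,I], logical=[e,D,A,I,n,B,C,G,j]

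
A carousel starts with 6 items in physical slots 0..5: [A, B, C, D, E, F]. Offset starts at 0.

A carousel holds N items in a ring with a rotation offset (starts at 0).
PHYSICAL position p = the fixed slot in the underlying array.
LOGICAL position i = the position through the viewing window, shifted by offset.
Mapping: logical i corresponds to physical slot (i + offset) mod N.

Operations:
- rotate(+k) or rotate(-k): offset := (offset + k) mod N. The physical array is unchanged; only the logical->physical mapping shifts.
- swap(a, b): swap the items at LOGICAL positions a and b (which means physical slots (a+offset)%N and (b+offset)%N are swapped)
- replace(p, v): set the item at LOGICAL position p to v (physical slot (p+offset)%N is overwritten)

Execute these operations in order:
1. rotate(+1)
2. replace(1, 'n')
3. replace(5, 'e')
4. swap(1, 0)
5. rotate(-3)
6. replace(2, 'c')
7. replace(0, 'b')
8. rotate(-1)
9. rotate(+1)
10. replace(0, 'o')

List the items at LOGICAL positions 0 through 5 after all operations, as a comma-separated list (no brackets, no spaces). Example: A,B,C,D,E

After op 1 (rotate(+1)): offset=1, physical=[A,B,C,D,E,F], logical=[B,C,D,E,F,A]
After op 2 (replace(1, 'n')): offset=1, physical=[A,B,n,D,E,F], logical=[B,n,D,E,F,A]
After op 3 (replace(5, 'e')): offset=1, physical=[e,B,n,D,E,F], logical=[B,n,D,E,F,e]
After op 4 (swap(1, 0)): offset=1, physical=[e,n,B,D,E,F], logical=[n,B,D,E,F,e]
After op 5 (rotate(-3)): offset=4, physical=[e,n,B,D,E,F], logical=[E,F,e,n,B,D]
After op 6 (replace(2, 'c')): offset=4, physical=[c,n,B,D,E,F], logical=[E,F,c,n,B,D]
After op 7 (replace(0, 'b')): offset=4, physical=[c,n,B,D,b,F], logical=[b,F,c,n,B,D]
After op 8 (rotate(-1)): offset=3, physical=[c,n,B,D,b,F], logical=[D,b,F,c,n,B]
After op 9 (rotate(+1)): offset=4, physical=[c,n,B,D,b,F], logical=[b,F,c,n,B,D]
After op 10 (replace(0, 'o')): offset=4, physical=[c,n,B,D,o,F], logical=[o,F,c,n,B,D]

Answer: o,F,c,n,B,D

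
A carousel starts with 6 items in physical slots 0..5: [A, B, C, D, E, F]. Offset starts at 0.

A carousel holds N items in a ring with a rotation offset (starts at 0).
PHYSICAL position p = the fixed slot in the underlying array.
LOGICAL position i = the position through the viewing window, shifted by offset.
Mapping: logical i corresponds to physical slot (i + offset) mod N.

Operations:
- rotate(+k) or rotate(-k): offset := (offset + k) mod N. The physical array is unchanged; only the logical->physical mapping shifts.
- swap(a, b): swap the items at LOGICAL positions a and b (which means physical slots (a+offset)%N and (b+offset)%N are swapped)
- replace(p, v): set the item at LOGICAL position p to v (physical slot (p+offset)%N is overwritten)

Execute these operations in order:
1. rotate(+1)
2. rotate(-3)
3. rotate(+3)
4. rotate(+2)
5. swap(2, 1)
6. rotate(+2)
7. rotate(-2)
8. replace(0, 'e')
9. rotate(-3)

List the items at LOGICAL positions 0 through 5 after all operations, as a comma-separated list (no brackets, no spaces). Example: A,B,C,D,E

Answer: A,B,C,e,F,E

Derivation:
After op 1 (rotate(+1)): offset=1, physical=[A,B,C,D,E,F], logical=[B,C,D,E,F,A]
After op 2 (rotate(-3)): offset=4, physical=[A,B,C,D,E,F], logical=[E,F,A,B,C,D]
After op 3 (rotate(+3)): offset=1, physical=[A,B,C,D,E,F], logical=[B,C,D,E,F,A]
After op 4 (rotate(+2)): offset=3, physical=[A,B,C,D,E,F], logical=[D,E,F,A,B,C]
After op 5 (swap(2, 1)): offset=3, physical=[A,B,C,D,F,E], logical=[D,F,E,A,B,C]
After op 6 (rotate(+2)): offset=5, physical=[A,B,C,D,F,E], logical=[E,A,B,C,D,F]
After op 7 (rotate(-2)): offset=3, physical=[A,B,C,D,F,E], logical=[D,F,E,A,B,C]
After op 8 (replace(0, 'e')): offset=3, physical=[A,B,C,e,F,E], logical=[e,F,E,A,B,C]
After op 9 (rotate(-3)): offset=0, physical=[A,B,C,e,F,E], logical=[A,B,C,e,F,E]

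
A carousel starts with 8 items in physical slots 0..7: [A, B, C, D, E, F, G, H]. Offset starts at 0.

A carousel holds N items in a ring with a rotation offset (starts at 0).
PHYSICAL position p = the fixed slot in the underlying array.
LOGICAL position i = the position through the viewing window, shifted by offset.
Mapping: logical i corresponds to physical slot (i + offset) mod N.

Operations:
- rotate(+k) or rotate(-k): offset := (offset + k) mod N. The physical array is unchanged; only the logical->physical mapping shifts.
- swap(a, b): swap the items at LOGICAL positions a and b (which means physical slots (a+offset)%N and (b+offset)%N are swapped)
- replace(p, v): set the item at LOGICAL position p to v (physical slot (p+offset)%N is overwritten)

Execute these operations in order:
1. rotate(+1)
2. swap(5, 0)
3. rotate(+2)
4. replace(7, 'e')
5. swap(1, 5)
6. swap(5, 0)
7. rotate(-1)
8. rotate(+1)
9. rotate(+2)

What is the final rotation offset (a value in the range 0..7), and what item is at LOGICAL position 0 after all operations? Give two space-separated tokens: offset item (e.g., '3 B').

After op 1 (rotate(+1)): offset=1, physical=[A,B,C,D,E,F,G,H], logical=[B,C,D,E,F,G,H,A]
After op 2 (swap(5, 0)): offset=1, physical=[A,G,C,D,E,F,B,H], logical=[G,C,D,E,F,B,H,A]
After op 3 (rotate(+2)): offset=3, physical=[A,G,C,D,E,F,B,H], logical=[D,E,F,B,H,A,G,C]
After op 4 (replace(7, 'e')): offset=3, physical=[A,G,e,D,E,F,B,H], logical=[D,E,F,B,H,A,G,e]
After op 5 (swap(1, 5)): offset=3, physical=[E,G,e,D,A,F,B,H], logical=[D,A,F,B,H,E,G,e]
After op 6 (swap(5, 0)): offset=3, physical=[D,G,e,E,A,F,B,H], logical=[E,A,F,B,H,D,G,e]
After op 7 (rotate(-1)): offset=2, physical=[D,G,e,E,A,F,B,H], logical=[e,E,A,F,B,H,D,G]
After op 8 (rotate(+1)): offset=3, physical=[D,G,e,E,A,F,B,H], logical=[E,A,F,B,H,D,G,e]
After op 9 (rotate(+2)): offset=5, physical=[D,G,e,E,A,F,B,H], logical=[F,B,H,D,G,e,E,A]

Answer: 5 F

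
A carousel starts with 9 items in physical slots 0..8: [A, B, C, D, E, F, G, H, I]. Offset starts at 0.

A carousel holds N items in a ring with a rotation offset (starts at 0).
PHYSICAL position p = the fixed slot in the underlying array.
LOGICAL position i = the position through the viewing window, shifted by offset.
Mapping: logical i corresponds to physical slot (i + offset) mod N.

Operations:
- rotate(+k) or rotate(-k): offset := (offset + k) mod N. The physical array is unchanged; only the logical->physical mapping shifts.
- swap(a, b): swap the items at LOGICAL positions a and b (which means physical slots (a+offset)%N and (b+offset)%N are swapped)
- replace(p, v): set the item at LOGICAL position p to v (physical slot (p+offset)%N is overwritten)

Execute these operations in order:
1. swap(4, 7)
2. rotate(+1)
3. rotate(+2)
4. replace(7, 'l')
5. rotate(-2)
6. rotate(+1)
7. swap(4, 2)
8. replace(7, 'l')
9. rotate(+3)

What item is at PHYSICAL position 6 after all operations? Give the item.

Answer: H

Derivation:
After op 1 (swap(4, 7)): offset=0, physical=[A,B,C,D,H,F,G,E,I], logical=[A,B,C,D,H,F,G,E,I]
After op 2 (rotate(+1)): offset=1, physical=[A,B,C,D,H,F,G,E,I], logical=[B,C,D,H,F,G,E,I,A]
After op 3 (rotate(+2)): offset=3, physical=[A,B,C,D,H,F,G,E,I], logical=[D,H,F,G,E,I,A,B,C]
After op 4 (replace(7, 'l')): offset=3, physical=[A,l,C,D,H,F,G,E,I], logical=[D,H,F,G,E,I,A,l,C]
After op 5 (rotate(-2)): offset=1, physical=[A,l,C,D,H,F,G,E,I], logical=[l,C,D,H,F,G,E,I,A]
After op 6 (rotate(+1)): offset=2, physical=[A,l,C,D,H,F,G,E,I], logical=[C,D,H,F,G,E,I,A,l]
After op 7 (swap(4, 2)): offset=2, physical=[A,l,C,D,G,F,H,E,I], logical=[C,D,G,F,H,E,I,A,l]
After op 8 (replace(7, 'l')): offset=2, physical=[l,l,C,D,G,F,H,E,I], logical=[C,D,G,F,H,E,I,l,l]
After op 9 (rotate(+3)): offset=5, physical=[l,l,C,D,G,F,H,E,I], logical=[F,H,E,I,l,l,C,D,G]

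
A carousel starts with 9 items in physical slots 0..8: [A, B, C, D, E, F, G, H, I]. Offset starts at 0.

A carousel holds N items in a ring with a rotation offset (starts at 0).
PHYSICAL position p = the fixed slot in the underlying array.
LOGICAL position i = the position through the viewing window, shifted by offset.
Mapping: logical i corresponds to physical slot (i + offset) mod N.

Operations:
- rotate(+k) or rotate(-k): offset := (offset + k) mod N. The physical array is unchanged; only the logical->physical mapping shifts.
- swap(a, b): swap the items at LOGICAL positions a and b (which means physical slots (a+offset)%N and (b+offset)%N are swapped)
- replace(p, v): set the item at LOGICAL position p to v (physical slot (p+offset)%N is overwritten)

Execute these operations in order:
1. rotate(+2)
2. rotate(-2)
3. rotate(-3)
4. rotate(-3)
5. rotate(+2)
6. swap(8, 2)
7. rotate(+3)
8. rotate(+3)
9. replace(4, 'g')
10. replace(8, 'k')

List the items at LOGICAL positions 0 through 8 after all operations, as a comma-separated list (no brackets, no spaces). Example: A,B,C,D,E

Answer: C,D,H,F,g,E,I,A,k

Derivation:
After op 1 (rotate(+2)): offset=2, physical=[A,B,C,D,E,F,G,H,I], logical=[C,D,E,F,G,H,I,A,B]
After op 2 (rotate(-2)): offset=0, physical=[A,B,C,D,E,F,G,H,I], logical=[A,B,C,D,E,F,G,H,I]
After op 3 (rotate(-3)): offset=6, physical=[A,B,C,D,E,F,G,H,I], logical=[G,H,I,A,B,C,D,E,F]
After op 4 (rotate(-3)): offset=3, physical=[A,B,C,D,E,F,G,H,I], logical=[D,E,F,G,H,I,A,B,C]
After op 5 (rotate(+2)): offset=5, physical=[A,B,C,D,E,F,G,H,I], logical=[F,G,H,I,A,B,C,D,E]
After op 6 (swap(8, 2)): offset=5, physical=[A,B,C,D,H,F,G,E,I], logical=[F,G,E,I,A,B,C,D,H]
After op 7 (rotate(+3)): offset=8, physical=[A,B,C,D,H,F,G,E,I], logical=[I,A,B,C,D,H,F,G,E]
After op 8 (rotate(+3)): offset=2, physical=[A,B,C,D,H,F,G,E,I], logical=[C,D,H,F,G,E,I,A,B]
After op 9 (replace(4, 'g')): offset=2, physical=[A,B,C,D,H,F,g,E,I], logical=[C,D,H,F,g,E,I,A,B]
After op 10 (replace(8, 'k')): offset=2, physical=[A,k,C,D,H,F,g,E,I], logical=[C,D,H,F,g,E,I,A,k]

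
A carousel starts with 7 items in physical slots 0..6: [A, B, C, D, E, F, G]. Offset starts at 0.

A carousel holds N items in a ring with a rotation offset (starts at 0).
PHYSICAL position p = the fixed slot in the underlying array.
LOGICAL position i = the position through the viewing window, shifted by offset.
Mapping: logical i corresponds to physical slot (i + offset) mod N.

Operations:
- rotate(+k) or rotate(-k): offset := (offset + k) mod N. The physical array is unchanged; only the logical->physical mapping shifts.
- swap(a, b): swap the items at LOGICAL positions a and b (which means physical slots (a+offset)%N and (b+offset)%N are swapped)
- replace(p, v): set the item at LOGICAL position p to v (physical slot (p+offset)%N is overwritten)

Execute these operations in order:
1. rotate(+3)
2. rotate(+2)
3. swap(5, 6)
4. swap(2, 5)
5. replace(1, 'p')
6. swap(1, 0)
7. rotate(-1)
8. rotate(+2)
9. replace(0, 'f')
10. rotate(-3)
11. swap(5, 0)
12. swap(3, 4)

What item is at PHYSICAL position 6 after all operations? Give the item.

Answer: E

Derivation:
After op 1 (rotate(+3)): offset=3, physical=[A,B,C,D,E,F,G], logical=[D,E,F,G,A,B,C]
After op 2 (rotate(+2)): offset=5, physical=[A,B,C,D,E,F,G], logical=[F,G,A,B,C,D,E]
After op 3 (swap(5, 6)): offset=5, physical=[A,B,C,E,D,F,G], logical=[F,G,A,B,C,E,D]
After op 4 (swap(2, 5)): offset=5, physical=[E,B,C,A,D,F,G], logical=[F,G,E,B,C,A,D]
After op 5 (replace(1, 'p')): offset=5, physical=[E,B,C,A,D,F,p], logical=[F,p,E,B,C,A,D]
After op 6 (swap(1, 0)): offset=5, physical=[E,B,C,A,D,p,F], logical=[p,F,E,B,C,A,D]
After op 7 (rotate(-1)): offset=4, physical=[E,B,C,A,D,p,F], logical=[D,p,F,E,B,C,A]
After op 8 (rotate(+2)): offset=6, physical=[E,B,C,A,D,p,F], logical=[F,E,B,C,A,D,p]
After op 9 (replace(0, 'f')): offset=6, physical=[E,B,C,A,D,p,f], logical=[f,E,B,C,A,D,p]
After op 10 (rotate(-3)): offset=3, physical=[E,B,C,A,D,p,f], logical=[A,D,p,f,E,B,C]
After op 11 (swap(5, 0)): offset=3, physical=[E,A,C,B,D,p,f], logical=[B,D,p,f,E,A,C]
After op 12 (swap(3, 4)): offset=3, physical=[f,A,C,B,D,p,E], logical=[B,D,p,E,f,A,C]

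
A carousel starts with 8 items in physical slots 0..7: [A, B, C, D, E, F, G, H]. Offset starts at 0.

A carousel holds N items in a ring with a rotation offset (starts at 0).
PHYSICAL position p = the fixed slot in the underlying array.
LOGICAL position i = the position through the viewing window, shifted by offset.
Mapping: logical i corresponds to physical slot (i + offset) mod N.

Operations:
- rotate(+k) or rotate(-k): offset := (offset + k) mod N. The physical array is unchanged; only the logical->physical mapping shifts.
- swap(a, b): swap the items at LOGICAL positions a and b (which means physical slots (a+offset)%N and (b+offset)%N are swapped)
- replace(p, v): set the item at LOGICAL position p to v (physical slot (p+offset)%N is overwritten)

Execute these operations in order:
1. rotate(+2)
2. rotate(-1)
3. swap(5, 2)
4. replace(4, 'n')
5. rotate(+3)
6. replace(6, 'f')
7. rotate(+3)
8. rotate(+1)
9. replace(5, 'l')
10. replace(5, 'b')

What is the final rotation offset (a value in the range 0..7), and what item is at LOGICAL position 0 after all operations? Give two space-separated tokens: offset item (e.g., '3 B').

After op 1 (rotate(+2)): offset=2, physical=[A,B,C,D,E,F,G,H], logical=[C,D,E,F,G,H,A,B]
After op 2 (rotate(-1)): offset=1, physical=[A,B,C,D,E,F,G,H], logical=[B,C,D,E,F,G,H,A]
After op 3 (swap(5, 2)): offset=1, physical=[A,B,C,G,E,F,D,H], logical=[B,C,G,E,F,D,H,A]
After op 4 (replace(4, 'n')): offset=1, physical=[A,B,C,G,E,n,D,H], logical=[B,C,G,E,n,D,H,A]
After op 5 (rotate(+3)): offset=4, physical=[A,B,C,G,E,n,D,H], logical=[E,n,D,H,A,B,C,G]
After op 6 (replace(6, 'f')): offset=4, physical=[A,B,f,G,E,n,D,H], logical=[E,n,D,H,A,B,f,G]
After op 7 (rotate(+3)): offset=7, physical=[A,B,f,G,E,n,D,H], logical=[H,A,B,f,G,E,n,D]
After op 8 (rotate(+1)): offset=0, physical=[A,B,f,G,E,n,D,H], logical=[A,B,f,G,E,n,D,H]
After op 9 (replace(5, 'l')): offset=0, physical=[A,B,f,G,E,l,D,H], logical=[A,B,f,G,E,l,D,H]
After op 10 (replace(5, 'b')): offset=0, physical=[A,B,f,G,E,b,D,H], logical=[A,B,f,G,E,b,D,H]

Answer: 0 A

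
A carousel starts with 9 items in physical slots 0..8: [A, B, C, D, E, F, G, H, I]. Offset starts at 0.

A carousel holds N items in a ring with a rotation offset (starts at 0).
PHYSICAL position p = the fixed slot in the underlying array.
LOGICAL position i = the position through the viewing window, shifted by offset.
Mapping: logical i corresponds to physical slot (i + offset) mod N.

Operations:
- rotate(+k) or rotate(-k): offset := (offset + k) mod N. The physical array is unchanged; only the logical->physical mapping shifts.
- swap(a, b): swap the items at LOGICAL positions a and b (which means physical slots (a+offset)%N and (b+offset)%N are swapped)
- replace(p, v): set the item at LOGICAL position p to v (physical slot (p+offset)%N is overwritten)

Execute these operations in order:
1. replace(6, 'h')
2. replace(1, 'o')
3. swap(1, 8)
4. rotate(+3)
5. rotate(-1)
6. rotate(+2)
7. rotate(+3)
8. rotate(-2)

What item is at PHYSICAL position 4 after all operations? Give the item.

After op 1 (replace(6, 'h')): offset=0, physical=[A,B,C,D,E,F,h,H,I], logical=[A,B,C,D,E,F,h,H,I]
After op 2 (replace(1, 'o')): offset=0, physical=[A,o,C,D,E,F,h,H,I], logical=[A,o,C,D,E,F,h,H,I]
After op 3 (swap(1, 8)): offset=0, physical=[A,I,C,D,E,F,h,H,o], logical=[A,I,C,D,E,F,h,H,o]
After op 4 (rotate(+3)): offset=3, physical=[A,I,C,D,E,F,h,H,o], logical=[D,E,F,h,H,o,A,I,C]
After op 5 (rotate(-1)): offset=2, physical=[A,I,C,D,E,F,h,H,o], logical=[C,D,E,F,h,H,o,A,I]
After op 6 (rotate(+2)): offset=4, physical=[A,I,C,D,E,F,h,H,o], logical=[E,F,h,H,o,A,I,C,D]
After op 7 (rotate(+3)): offset=7, physical=[A,I,C,D,E,F,h,H,o], logical=[H,o,A,I,C,D,E,F,h]
After op 8 (rotate(-2)): offset=5, physical=[A,I,C,D,E,F,h,H,o], logical=[F,h,H,o,A,I,C,D,E]

Answer: E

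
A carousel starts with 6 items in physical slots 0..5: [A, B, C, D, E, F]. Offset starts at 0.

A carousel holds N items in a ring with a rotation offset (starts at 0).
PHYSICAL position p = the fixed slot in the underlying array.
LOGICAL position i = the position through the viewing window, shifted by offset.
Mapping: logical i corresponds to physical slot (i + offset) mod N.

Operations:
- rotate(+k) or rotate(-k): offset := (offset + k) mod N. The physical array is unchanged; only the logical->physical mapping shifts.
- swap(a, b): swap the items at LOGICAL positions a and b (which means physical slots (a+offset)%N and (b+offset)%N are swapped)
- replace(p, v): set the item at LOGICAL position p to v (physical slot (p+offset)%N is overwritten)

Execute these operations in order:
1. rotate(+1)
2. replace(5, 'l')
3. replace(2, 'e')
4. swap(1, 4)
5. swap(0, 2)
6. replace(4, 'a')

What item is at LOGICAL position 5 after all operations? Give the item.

After op 1 (rotate(+1)): offset=1, physical=[A,B,C,D,E,F], logical=[B,C,D,E,F,A]
After op 2 (replace(5, 'l')): offset=1, physical=[l,B,C,D,E,F], logical=[B,C,D,E,F,l]
After op 3 (replace(2, 'e')): offset=1, physical=[l,B,C,e,E,F], logical=[B,C,e,E,F,l]
After op 4 (swap(1, 4)): offset=1, physical=[l,B,F,e,E,C], logical=[B,F,e,E,C,l]
After op 5 (swap(0, 2)): offset=1, physical=[l,e,F,B,E,C], logical=[e,F,B,E,C,l]
After op 6 (replace(4, 'a')): offset=1, physical=[l,e,F,B,E,a], logical=[e,F,B,E,a,l]

Answer: l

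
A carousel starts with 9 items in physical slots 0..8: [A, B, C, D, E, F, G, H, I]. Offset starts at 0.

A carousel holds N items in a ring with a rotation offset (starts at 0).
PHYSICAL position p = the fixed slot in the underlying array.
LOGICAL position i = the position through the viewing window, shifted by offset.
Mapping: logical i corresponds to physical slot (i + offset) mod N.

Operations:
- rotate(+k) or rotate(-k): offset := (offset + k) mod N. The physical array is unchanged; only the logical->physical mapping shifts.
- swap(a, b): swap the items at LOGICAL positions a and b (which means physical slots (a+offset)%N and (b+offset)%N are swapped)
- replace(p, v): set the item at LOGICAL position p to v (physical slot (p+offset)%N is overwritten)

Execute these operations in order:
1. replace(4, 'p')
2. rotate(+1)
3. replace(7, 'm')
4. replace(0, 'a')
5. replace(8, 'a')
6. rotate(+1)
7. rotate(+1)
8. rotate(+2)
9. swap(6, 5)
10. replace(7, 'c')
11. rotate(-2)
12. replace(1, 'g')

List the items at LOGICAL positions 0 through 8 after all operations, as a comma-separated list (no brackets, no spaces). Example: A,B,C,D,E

After op 1 (replace(4, 'p')): offset=0, physical=[A,B,C,D,p,F,G,H,I], logical=[A,B,C,D,p,F,G,H,I]
After op 2 (rotate(+1)): offset=1, physical=[A,B,C,D,p,F,G,H,I], logical=[B,C,D,p,F,G,H,I,A]
After op 3 (replace(7, 'm')): offset=1, physical=[A,B,C,D,p,F,G,H,m], logical=[B,C,D,p,F,G,H,m,A]
After op 4 (replace(0, 'a')): offset=1, physical=[A,a,C,D,p,F,G,H,m], logical=[a,C,D,p,F,G,H,m,A]
After op 5 (replace(8, 'a')): offset=1, physical=[a,a,C,D,p,F,G,H,m], logical=[a,C,D,p,F,G,H,m,a]
After op 6 (rotate(+1)): offset=2, physical=[a,a,C,D,p,F,G,H,m], logical=[C,D,p,F,G,H,m,a,a]
After op 7 (rotate(+1)): offset=3, physical=[a,a,C,D,p,F,G,H,m], logical=[D,p,F,G,H,m,a,a,C]
After op 8 (rotate(+2)): offset=5, physical=[a,a,C,D,p,F,G,H,m], logical=[F,G,H,m,a,a,C,D,p]
After op 9 (swap(6, 5)): offset=5, physical=[a,C,a,D,p,F,G,H,m], logical=[F,G,H,m,a,C,a,D,p]
After op 10 (replace(7, 'c')): offset=5, physical=[a,C,a,c,p,F,G,H,m], logical=[F,G,H,m,a,C,a,c,p]
After op 11 (rotate(-2)): offset=3, physical=[a,C,a,c,p,F,G,H,m], logical=[c,p,F,G,H,m,a,C,a]
After op 12 (replace(1, 'g')): offset=3, physical=[a,C,a,c,g,F,G,H,m], logical=[c,g,F,G,H,m,a,C,a]

Answer: c,g,F,G,H,m,a,C,a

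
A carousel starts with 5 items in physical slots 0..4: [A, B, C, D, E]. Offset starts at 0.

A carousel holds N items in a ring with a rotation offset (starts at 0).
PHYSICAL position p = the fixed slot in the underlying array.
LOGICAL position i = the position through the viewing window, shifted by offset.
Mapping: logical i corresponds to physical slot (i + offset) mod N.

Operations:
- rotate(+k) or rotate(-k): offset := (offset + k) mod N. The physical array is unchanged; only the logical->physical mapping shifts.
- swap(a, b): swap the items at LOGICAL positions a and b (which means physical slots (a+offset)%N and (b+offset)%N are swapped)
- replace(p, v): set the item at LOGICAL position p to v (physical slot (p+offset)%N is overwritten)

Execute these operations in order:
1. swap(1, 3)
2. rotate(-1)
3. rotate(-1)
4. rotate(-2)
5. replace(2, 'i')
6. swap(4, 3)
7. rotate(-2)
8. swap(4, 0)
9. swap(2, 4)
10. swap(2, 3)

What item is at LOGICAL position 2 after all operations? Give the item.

Answer: C

Derivation:
After op 1 (swap(1, 3)): offset=0, physical=[A,D,C,B,E], logical=[A,D,C,B,E]
After op 2 (rotate(-1)): offset=4, physical=[A,D,C,B,E], logical=[E,A,D,C,B]
After op 3 (rotate(-1)): offset=3, physical=[A,D,C,B,E], logical=[B,E,A,D,C]
After op 4 (rotate(-2)): offset=1, physical=[A,D,C,B,E], logical=[D,C,B,E,A]
After op 5 (replace(2, 'i')): offset=1, physical=[A,D,C,i,E], logical=[D,C,i,E,A]
After op 6 (swap(4, 3)): offset=1, physical=[E,D,C,i,A], logical=[D,C,i,A,E]
After op 7 (rotate(-2)): offset=4, physical=[E,D,C,i,A], logical=[A,E,D,C,i]
After op 8 (swap(4, 0)): offset=4, physical=[E,D,C,A,i], logical=[i,E,D,C,A]
After op 9 (swap(2, 4)): offset=4, physical=[E,A,C,D,i], logical=[i,E,A,C,D]
After op 10 (swap(2, 3)): offset=4, physical=[E,C,A,D,i], logical=[i,E,C,A,D]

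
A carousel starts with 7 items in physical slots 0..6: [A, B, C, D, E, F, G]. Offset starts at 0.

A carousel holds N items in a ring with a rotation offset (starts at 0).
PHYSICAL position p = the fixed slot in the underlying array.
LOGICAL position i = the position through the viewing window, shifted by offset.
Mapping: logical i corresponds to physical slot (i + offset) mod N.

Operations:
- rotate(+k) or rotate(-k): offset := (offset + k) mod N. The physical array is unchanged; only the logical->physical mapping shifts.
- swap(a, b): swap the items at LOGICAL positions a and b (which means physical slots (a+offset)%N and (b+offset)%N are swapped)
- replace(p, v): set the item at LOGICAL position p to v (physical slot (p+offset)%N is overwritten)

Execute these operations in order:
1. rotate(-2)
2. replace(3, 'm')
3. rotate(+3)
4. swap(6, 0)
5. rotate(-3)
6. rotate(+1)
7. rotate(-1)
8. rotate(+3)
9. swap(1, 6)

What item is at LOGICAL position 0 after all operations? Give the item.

After op 1 (rotate(-2)): offset=5, physical=[A,B,C,D,E,F,G], logical=[F,G,A,B,C,D,E]
After op 2 (replace(3, 'm')): offset=5, physical=[A,m,C,D,E,F,G], logical=[F,G,A,m,C,D,E]
After op 3 (rotate(+3)): offset=1, physical=[A,m,C,D,E,F,G], logical=[m,C,D,E,F,G,A]
After op 4 (swap(6, 0)): offset=1, physical=[m,A,C,D,E,F,G], logical=[A,C,D,E,F,G,m]
After op 5 (rotate(-3)): offset=5, physical=[m,A,C,D,E,F,G], logical=[F,G,m,A,C,D,E]
After op 6 (rotate(+1)): offset=6, physical=[m,A,C,D,E,F,G], logical=[G,m,A,C,D,E,F]
After op 7 (rotate(-1)): offset=5, physical=[m,A,C,D,E,F,G], logical=[F,G,m,A,C,D,E]
After op 8 (rotate(+3)): offset=1, physical=[m,A,C,D,E,F,G], logical=[A,C,D,E,F,G,m]
After op 9 (swap(1, 6)): offset=1, physical=[C,A,m,D,E,F,G], logical=[A,m,D,E,F,G,C]

Answer: A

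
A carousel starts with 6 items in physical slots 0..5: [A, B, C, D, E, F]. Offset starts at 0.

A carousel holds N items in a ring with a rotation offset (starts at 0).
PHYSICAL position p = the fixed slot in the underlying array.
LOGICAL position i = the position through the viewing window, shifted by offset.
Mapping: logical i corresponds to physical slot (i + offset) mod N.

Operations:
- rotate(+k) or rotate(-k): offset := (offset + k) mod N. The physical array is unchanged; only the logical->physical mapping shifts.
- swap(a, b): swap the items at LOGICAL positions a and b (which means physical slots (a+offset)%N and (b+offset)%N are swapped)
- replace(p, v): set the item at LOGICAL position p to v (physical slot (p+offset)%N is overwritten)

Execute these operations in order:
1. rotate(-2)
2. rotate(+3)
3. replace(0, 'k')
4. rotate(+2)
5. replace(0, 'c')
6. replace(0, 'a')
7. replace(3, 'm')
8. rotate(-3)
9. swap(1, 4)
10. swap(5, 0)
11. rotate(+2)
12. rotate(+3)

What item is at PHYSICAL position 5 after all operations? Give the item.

After op 1 (rotate(-2)): offset=4, physical=[A,B,C,D,E,F], logical=[E,F,A,B,C,D]
After op 2 (rotate(+3)): offset=1, physical=[A,B,C,D,E,F], logical=[B,C,D,E,F,A]
After op 3 (replace(0, 'k')): offset=1, physical=[A,k,C,D,E,F], logical=[k,C,D,E,F,A]
After op 4 (rotate(+2)): offset=3, physical=[A,k,C,D,E,F], logical=[D,E,F,A,k,C]
After op 5 (replace(0, 'c')): offset=3, physical=[A,k,C,c,E,F], logical=[c,E,F,A,k,C]
After op 6 (replace(0, 'a')): offset=3, physical=[A,k,C,a,E,F], logical=[a,E,F,A,k,C]
After op 7 (replace(3, 'm')): offset=3, physical=[m,k,C,a,E,F], logical=[a,E,F,m,k,C]
After op 8 (rotate(-3)): offset=0, physical=[m,k,C,a,E,F], logical=[m,k,C,a,E,F]
After op 9 (swap(1, 4)): offset=0, physical=[m,E,C,a,k,F], logical=[m,E,C,a,k,F]
After op 10 (swap(5, 0)): offset=0, physical=[F,E,C,a,k,m], logical=[F,E,C,a,k,m]
After op 11 (rotate(+2)): offset=2, physical=[F,E,C,a,k,m], logical=[C,a,k,m,F,E]
After op 12 (rotate(+3)): offset=5, physical=[F,E,C,a,k,m], logical=[m,F,E,C,a,k]

Answer: m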